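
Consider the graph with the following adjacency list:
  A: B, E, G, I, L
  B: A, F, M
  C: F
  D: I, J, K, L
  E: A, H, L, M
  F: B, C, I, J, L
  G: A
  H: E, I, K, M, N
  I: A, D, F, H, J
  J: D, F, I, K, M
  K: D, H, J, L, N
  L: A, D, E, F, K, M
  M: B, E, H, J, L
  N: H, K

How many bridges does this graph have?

2

The edges on the cycle J-K-D-J are not bridges since each lies on that cycle.
But removing F-C disconnects F from C; removing G-A disconnects G from A — these are bridges.
That makes 2 bridges.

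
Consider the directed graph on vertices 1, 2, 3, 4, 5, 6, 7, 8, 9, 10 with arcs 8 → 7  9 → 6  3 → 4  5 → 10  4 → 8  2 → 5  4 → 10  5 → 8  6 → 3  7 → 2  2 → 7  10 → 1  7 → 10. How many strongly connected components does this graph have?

7

{2, 5, 7, 8} are all mutually reachable — one SCC of size 4.
{9} is an SCC by itself.
{6} is an SCC by itself.
{10} is an SCC by itself.
{4} is an SCC by itself.
(and 2 more singleton SCCs)
That gives 7 strongly connected components.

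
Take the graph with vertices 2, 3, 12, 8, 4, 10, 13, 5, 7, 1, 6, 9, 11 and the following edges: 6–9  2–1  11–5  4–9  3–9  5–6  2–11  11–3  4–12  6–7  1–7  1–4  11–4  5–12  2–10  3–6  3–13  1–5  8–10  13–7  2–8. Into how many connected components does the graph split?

Starting from 1 we can reach 1, 2, 3, 4, 5, 6, 7, 8, 9, 10, 11, 12, 13. That is one component of size 13.
Total: 1 component.

1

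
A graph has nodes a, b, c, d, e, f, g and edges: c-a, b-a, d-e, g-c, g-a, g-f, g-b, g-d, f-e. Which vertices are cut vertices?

g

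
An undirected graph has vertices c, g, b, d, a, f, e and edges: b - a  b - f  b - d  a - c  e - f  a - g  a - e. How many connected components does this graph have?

Starting from a we can reach a, b, c, d, e, f, g. That is one component of size 7.
Total: 1 component.

1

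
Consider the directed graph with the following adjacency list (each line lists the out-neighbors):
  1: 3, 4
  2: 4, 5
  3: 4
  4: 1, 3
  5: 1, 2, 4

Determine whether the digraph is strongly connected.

There is no directed path from 4 to 2, so the graph is not strongly connected.

No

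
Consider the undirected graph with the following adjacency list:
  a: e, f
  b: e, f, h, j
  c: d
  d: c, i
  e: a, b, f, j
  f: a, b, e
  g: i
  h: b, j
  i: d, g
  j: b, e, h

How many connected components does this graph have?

Starting from c we can reach c, d, g, i. That is one component of size 4.
Starting from a we can reach a, b, e, f, h, j. That is one component of size 6.
Total: 2 components.

2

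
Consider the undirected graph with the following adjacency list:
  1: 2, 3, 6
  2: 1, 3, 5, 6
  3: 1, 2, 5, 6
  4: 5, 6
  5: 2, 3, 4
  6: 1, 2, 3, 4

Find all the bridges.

none

The edges on the cycle 6-2-1-6 are not bridges since each lies on that cycle.
Every edge lies on some cycle, so there are no bridges.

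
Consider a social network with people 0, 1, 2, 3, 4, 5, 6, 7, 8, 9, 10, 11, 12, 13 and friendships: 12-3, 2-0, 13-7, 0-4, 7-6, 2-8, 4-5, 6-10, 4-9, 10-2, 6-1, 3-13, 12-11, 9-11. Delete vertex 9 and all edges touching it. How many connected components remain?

1

With 9 gone, the remaining components are: {0, 1, 2, 3, 4, 5, 6, 7, 8, 10, 11, 12, 13}.
That is 1 component.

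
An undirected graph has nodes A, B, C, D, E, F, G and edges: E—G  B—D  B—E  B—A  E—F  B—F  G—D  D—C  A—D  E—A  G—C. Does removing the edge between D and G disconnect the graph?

After removing D—G, the path D-C-G still connects them, so the edge is not a bridge.

No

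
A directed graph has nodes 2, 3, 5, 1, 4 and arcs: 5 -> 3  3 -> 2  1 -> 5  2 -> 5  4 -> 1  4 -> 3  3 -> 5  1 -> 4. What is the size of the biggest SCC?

3

{2, 3, 5} are all mutually reachable — one SCC of size 3.
{1, 4} are all mutually reachable — one SCC of size 2.
The largest has 3 vertices.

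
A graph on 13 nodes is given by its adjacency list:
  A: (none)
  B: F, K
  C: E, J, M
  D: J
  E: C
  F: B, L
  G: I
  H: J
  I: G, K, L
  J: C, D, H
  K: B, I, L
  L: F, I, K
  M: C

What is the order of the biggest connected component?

6

A is isolated — a component by itself.
Starting from C we can reach C, D, E, H, J, M. That is one component of size 6.
Starting from B we can reach B, F, G, I, K, L. That is one component of size 6.
The largest has 6 vertices.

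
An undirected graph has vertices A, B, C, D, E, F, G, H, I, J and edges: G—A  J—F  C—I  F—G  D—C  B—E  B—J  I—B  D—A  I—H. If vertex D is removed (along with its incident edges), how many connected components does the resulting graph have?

1

With D gone, the remaining components are: {A, B, C, E, F, G, H, I, J}.
That is 1 component.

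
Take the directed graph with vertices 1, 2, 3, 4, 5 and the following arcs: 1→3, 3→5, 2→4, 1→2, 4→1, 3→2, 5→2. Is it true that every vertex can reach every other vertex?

Yes

From 2 we can reach every vertex (1, 2, 3, 4, 5), and every vertex can reach 2 (1, 2, 3, 4, 5). So the whole graph is one strongly connected component.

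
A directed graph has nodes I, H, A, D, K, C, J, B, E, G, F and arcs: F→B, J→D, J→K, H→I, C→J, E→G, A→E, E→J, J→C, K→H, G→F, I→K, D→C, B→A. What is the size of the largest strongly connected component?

5

{A, B, E, F, G} are all mutually reachable — one SCC of size 5.
{C, D, J} are all mutually reachable — one SCC of size 3.
{H, I, K} are all mutually reachable — one SCC of size 3.
The largest has 5 vertices.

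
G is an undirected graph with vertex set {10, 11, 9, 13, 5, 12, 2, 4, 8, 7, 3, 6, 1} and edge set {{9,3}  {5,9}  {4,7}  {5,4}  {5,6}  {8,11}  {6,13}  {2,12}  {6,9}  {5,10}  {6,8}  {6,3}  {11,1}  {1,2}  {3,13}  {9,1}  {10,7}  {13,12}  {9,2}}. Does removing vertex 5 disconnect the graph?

Deleting 5 raises the number of components from 1 to 2, so 5 is a cut vertex.

Yes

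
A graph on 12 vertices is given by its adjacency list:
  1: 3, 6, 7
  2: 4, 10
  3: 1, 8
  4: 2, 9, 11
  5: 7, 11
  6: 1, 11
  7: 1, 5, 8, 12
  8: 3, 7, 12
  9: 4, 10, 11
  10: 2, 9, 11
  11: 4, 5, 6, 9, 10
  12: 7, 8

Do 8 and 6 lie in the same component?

Yes

From 8 we can reach 1, 2, 3, 4, 5, 6, 7, 8, 9, 10, 11, 12, which includes 6.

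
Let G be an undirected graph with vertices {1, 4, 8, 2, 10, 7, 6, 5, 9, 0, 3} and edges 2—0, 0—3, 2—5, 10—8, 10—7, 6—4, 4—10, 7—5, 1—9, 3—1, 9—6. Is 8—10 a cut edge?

Yes

Removing 8—10 leaves no path between 8 and 10: the component count goes from 1 to 2. So it is a bridge.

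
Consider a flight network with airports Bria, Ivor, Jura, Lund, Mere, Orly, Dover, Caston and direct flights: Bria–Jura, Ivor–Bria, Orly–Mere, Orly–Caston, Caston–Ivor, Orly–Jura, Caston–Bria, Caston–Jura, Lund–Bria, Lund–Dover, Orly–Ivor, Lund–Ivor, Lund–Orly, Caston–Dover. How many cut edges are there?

The edges on the cycle Lund-Orly-Caston-Ivor-Lund are not bridges since each lies on that cycle.
But removing Mere–Orly disconnects Mere from Orly — this is a bridge.

1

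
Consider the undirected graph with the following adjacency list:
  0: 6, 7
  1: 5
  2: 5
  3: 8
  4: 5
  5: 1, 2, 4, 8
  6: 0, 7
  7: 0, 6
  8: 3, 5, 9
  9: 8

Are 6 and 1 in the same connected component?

No

The component containing 6 is {0, 6, 7}, and 1 is not in it.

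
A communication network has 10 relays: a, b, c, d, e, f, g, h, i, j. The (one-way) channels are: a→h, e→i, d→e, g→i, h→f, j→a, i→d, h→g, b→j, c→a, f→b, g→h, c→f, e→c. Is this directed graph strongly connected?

From h we can reach every vertex (a, b, c, d, e, f, g, h, i, j), and every vertex can reach h (a, b, c, d, e, f, g, h, i, j). So the whole graph is one strongly connected component.

Yes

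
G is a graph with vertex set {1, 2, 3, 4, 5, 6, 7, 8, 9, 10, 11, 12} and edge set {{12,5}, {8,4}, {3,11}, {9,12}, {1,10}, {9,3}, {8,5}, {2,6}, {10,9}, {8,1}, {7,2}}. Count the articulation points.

4

Removing 2 increases the component count from 2 to 3, so 2 is a cut vertex.
Removing 3 increases the component count from 2 to 3, so 3 is a cut vertex.
Removing 8 increases the component count from 2 to 3, so 8 is a cut vertex.
Likewise 9 is a cut vertex.
By contrast removing 6 leaves 2 components; it is not a cut vertex. No other vertex is a cut vertex either.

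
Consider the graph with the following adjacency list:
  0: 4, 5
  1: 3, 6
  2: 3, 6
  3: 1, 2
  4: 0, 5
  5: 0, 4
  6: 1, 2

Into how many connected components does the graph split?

2

Starting from 0 we can reach 0, 4, 5. That is one component of size 3.
Starting from 1 we can reach 1, 2, 3, 6. That is one component of size 4.
Total: 2 components.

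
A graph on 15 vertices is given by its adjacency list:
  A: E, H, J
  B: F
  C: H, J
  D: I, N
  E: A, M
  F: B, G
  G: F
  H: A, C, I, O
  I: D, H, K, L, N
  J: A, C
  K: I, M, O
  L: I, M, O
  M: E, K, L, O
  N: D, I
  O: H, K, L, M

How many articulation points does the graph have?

2

Removing F increases the component count from 2 to 3, so F is a cut vertex.
Removing I increases the component count from 2 to 3, so I is a cut vertex.
By contrast removing A leaves 2 components; it is not a cut vertex. No other vertex is a cut vertex either.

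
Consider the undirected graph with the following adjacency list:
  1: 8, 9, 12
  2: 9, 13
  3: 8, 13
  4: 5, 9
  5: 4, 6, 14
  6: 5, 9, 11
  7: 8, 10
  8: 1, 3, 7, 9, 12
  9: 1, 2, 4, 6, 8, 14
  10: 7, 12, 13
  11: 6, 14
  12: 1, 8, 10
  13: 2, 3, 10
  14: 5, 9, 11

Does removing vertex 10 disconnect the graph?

Deleting 10 leaves 1 component (was 1) (its neighbors 7, 12, 13 remain connected to each other), so 10 is not a cut vertex.

No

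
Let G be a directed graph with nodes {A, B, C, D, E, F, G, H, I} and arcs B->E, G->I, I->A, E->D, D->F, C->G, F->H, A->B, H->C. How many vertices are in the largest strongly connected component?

{A, B, C, D, E, F, G, H, I} are all mutually reachable — one SCC of size 9.
The largest has 9 vertices.

9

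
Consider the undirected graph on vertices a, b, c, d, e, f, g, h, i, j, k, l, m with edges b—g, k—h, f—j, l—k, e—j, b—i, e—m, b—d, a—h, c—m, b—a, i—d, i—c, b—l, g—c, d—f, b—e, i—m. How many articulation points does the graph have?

1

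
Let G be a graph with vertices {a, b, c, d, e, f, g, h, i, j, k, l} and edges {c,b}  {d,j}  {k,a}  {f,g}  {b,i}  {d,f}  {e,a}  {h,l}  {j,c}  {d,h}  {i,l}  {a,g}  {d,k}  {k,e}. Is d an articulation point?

Yes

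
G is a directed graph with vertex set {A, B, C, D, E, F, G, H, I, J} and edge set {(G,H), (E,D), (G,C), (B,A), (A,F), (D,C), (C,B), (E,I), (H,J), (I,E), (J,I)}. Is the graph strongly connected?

There is no directed path from J to G, so the graph is not strongly connected.

No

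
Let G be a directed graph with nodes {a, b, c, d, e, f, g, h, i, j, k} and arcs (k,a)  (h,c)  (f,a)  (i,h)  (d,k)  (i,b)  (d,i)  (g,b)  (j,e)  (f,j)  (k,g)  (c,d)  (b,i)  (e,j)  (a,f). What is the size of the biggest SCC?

{b, c, d, g, h, i, k} are all mutually reachable — one SCC of size 7.
{e, j} are all mutually reachable — one SCC of size 2.
{a, f} are all mutually reachable — one SCC of size 2.
The largest has 7 vertices.

7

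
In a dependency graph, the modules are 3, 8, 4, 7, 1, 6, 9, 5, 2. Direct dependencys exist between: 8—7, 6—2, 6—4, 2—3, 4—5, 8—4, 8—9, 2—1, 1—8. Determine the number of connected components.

1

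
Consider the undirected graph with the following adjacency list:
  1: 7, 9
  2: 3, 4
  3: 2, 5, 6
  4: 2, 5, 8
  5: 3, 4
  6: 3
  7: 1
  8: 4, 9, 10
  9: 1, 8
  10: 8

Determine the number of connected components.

Starting from 1 we can reach 1, 2, 3, 4, 5, 6, 7, 8, 9, 10. That is one component of size 10.
Total: 1 component.

1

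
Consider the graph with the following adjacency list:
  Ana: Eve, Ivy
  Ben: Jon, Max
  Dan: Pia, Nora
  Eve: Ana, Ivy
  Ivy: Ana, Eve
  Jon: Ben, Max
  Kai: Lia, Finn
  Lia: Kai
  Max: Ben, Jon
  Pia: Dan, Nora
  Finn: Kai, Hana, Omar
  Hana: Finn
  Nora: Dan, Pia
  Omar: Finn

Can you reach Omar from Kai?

Yes

From Kai we can reach Kai, Lia, Finn, Hana, Omar, which includes Omar.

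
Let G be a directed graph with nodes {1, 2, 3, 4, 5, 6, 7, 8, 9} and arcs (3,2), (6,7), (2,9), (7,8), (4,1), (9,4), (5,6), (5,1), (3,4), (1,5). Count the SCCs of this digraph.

{1, 5} are all mutually reachable — one SCC of size 2.
{3} is an SCC by itself.
{9} is an SCC by itself.
{8} is an SCC by itself.
{4} is an SCC by itself.
(and 3 more singleton SCCs)
That gives 8 strongly connected components.

8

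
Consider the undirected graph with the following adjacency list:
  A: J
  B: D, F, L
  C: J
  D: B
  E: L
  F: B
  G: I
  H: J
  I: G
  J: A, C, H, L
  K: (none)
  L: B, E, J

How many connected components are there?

3

K is isolated — a component by itself.
Starting from G we can reach G, I. That is one component of size 2.
Starting from A we can reach A, B, C, D, E, F, H, J, L. That is one component of size 9.
Total: 3 components.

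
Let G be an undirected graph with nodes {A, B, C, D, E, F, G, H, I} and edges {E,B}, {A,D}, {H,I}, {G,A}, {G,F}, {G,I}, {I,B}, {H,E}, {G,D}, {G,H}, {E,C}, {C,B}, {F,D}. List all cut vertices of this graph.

Removing G increases the component count from 1 to 2, so G is a cut vertex.
By contrast removing E leaves 1 component; it is not a cut vertex. No other vertex is a cut vertex either.

G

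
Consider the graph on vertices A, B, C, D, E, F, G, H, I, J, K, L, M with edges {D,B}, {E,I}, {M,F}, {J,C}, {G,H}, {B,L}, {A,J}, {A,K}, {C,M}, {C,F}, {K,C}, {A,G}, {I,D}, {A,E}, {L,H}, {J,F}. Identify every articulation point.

Removing A increases the component count from 1 to 2, so A is a cut vertex.
By contrast removing H leaves 1 component; it is not a cut vertex. No other vertex is a cut vertex either.

A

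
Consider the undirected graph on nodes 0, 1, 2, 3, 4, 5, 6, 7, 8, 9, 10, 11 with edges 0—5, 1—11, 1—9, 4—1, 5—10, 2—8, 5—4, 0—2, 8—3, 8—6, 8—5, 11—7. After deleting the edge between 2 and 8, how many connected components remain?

1

2 and 8 are still connected via 2-0-5-8, so the component count stays at 1.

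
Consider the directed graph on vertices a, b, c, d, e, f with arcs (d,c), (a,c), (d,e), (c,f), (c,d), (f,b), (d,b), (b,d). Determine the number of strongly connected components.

3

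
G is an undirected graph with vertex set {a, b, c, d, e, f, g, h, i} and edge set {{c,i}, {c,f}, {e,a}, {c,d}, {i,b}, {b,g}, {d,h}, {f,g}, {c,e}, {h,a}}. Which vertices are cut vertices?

Removing c increases the component count from 1 to 2, so c is a cut vertex.
By contrast removing e leaves 1 component; it is not a cut vertex. No other vertex is a cut vertex either.

c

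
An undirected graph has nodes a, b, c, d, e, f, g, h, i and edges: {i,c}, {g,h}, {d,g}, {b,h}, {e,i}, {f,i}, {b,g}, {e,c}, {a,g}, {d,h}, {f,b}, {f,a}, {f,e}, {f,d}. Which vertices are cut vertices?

Removing f increases the component count from 1 to 2, so f is a cut vertex.
By contrast removing i leaves 1 component; it is not a cut vertex. No other vertex is a cut vertex either.

f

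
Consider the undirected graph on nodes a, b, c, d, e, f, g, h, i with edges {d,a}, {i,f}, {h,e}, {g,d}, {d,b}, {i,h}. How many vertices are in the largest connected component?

4

c is isolated — a component by itself.
Starting from a we can reach a, b, d, g. That is one component of size 4.
Starting from e we can reach e, f, h, i. That is one component of size 4.
The largest has 4 vertices.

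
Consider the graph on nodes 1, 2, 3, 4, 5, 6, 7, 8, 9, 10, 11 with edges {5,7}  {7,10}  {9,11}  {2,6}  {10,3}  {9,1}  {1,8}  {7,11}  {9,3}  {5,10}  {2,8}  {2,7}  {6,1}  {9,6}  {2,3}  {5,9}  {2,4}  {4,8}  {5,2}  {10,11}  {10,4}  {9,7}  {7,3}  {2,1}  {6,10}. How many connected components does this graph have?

Starting from 1 we can reach 1, 2, 3, 4, 5, 6, 7, 8, 9, 10, 11. That is one component of size 11.
Total: 1 component.

1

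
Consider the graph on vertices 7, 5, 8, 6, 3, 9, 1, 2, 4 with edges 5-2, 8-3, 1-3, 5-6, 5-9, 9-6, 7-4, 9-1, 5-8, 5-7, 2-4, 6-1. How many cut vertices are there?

1

Removing 5 increases the component count from 1 to 2, so 5 is a cut vertex.
By contrast removing 8 leaves 1 component; it is not a cut vertex. No other vertex is a cut vertex either.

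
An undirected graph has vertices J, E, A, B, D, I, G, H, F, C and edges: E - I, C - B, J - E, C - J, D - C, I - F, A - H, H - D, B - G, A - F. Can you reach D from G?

From G we can reach A, B, C, D, E, F, G, H, I, J, which includes D.

Yes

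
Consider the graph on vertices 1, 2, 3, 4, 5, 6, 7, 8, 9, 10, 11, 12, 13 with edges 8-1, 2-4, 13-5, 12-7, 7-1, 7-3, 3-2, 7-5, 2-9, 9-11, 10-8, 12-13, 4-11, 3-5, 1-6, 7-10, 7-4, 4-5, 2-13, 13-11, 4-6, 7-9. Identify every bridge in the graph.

The edges on the cycle 7-10-8-1-7 are not bridges since each lies on that cycle.
Every edge lies on some cycle, so there are no bridges.

none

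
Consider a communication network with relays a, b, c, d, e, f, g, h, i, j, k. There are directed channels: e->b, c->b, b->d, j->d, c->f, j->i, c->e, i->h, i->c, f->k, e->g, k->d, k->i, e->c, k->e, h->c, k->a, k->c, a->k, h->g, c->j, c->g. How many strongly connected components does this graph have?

4

{a, c, e, f, h, i, j, k} are all mutually reachable — one SCC of size 8.
{g} is an SCC by itself.
{d} is an SCC by itself.
{b} is an SCC by itself.
That gives 4 strongly connected components.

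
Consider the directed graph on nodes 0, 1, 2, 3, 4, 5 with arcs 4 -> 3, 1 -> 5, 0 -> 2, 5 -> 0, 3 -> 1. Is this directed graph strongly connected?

No

There is no directed path from 5 to 4, so the graph is not strongly connected.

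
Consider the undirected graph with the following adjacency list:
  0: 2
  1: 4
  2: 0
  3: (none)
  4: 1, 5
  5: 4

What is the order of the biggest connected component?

3 is isolated — a component by itself.
Starting from 0 we can reach 0, 2. That is one component of size 2.
Starting from 1 we can reach 1, 4, 5. That is one component of size 3.
The largest has 3 vertices.

3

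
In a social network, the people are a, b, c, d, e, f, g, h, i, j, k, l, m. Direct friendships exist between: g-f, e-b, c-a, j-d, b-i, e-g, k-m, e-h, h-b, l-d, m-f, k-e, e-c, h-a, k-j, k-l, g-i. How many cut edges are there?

0

The edges on the cycle k-l-d-j-k are not bridges since each lies on that cycle.
Every edge lies on some cycle, so there are no bridges.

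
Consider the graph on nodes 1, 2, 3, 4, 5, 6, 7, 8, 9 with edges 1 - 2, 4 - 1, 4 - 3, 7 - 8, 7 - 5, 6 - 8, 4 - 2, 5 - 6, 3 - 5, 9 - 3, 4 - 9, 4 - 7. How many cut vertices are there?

1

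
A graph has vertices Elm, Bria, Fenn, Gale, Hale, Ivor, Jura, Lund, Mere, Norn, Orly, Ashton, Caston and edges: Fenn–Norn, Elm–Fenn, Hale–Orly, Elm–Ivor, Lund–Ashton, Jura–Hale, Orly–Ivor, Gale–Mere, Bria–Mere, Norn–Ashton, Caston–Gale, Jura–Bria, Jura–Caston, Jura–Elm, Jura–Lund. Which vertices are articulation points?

Removing Jura increases the component count from 1 to 2, so Jura is a cut vertex.
By contrast removing Orly leaves 1 component; it is not a cut vertex. No other vertex is a cut vertex either.

Jura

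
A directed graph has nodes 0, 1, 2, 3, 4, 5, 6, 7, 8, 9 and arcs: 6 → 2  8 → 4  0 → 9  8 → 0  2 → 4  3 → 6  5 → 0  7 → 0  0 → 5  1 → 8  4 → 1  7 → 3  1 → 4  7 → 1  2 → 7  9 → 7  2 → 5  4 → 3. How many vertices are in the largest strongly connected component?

{0, 1, 2, 3, 4, 5, 6, 7, 8, 9} are all mutually reachable — one SCC of size 10.
The largest has 10 vertices.

10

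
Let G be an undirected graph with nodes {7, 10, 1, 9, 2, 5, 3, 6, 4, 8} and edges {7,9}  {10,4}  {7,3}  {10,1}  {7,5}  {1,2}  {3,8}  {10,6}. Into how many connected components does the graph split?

2

Starting from 3 we can reach 3, 5, 7, 8, 9. That is one component of size 5.
Starting from 1 we can reach 1, 2, 4, 6, 10. That is one component of size 5.
Total: 2 components.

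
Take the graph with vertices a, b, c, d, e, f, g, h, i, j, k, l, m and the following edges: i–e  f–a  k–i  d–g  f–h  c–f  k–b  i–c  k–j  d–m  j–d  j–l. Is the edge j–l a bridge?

Yes

Removing j–l leaves no path between j and l: the component count goes from 1 to 2. So it is a bridge.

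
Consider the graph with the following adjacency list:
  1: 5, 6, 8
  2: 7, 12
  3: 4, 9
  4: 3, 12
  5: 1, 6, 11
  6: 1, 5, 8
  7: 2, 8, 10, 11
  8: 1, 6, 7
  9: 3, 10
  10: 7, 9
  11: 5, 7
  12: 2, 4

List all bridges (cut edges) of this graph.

The edges on the cycle 7-10-9-3-4-12-2-7 are not bridges since each lies on that cycle.
Every edge lies on some cycle, so there are no bridges.

none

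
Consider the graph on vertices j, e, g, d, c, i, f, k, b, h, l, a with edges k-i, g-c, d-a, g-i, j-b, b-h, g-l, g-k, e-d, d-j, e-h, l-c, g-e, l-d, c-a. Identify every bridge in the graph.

The edges on the cycle g-k-i-g are not bridges since each lies on that cycle.
Every edge lies on some cycle, so there are no bridges.

none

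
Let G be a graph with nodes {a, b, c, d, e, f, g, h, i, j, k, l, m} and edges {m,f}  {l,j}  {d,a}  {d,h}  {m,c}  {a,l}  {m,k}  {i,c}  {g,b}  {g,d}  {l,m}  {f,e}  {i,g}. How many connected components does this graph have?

Starting from a we can reach a, b, c, d, e, f, g, h, i, j, k, l, m. That is one component of size 13.
Total: 1 component.

1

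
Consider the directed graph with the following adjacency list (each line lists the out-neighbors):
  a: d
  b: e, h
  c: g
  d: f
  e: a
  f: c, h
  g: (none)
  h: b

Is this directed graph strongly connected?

No

There is no directed path from g to b, so the graph is not strongly connected.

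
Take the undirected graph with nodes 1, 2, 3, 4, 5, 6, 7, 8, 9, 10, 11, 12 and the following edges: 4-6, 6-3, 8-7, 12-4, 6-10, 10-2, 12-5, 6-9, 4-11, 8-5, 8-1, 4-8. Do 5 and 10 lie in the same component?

Yes

From 5 we can reach 1, 2, 3, 4, 5, 6, 7, 8, 9, 10, 11, 12, which includes 10.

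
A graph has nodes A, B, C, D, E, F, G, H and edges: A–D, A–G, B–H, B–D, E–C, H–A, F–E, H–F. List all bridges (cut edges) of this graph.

The edges on the cycle B-H-A-D-B are not bridges since each lies on that cycle.
But removing E–C disconnects E from C; removing H–F disconnects H from F; removing F–E disconnects F from E; removing A–G disconnects A from G — these are bridges.

A-G, C-E, E-F, F-H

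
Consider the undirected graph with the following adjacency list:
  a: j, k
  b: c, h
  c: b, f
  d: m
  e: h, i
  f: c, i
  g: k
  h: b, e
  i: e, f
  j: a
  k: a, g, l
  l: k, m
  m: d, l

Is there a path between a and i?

The component containing a is {a, d, g, j, k, l, m}, and i is not in it.

No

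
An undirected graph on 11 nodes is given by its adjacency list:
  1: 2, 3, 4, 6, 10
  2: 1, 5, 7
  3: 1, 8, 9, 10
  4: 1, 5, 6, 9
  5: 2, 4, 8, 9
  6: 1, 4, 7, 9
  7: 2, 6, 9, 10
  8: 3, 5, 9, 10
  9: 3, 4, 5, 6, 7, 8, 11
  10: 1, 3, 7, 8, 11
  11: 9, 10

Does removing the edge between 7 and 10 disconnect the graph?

After removing 7-10, the path 7-6-1-10 still connects them, so the edge is not a bridge.

No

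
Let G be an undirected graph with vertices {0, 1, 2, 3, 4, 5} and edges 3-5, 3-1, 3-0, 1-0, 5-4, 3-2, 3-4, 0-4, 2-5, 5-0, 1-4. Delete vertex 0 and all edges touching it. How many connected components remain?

1

With 0 gone, the remaining components are: {1, 2, 3, 4, 5}.
That is 1 component.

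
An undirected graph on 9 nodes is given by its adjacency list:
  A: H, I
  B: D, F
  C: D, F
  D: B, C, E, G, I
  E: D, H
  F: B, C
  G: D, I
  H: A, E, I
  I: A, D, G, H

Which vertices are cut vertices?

D

Removing D increases the component count from 1 to 2, so D is a cut vertex.
By contrast removing F leaves 1 component; it is not a cut vertex. No other vertex is a cut vertex either.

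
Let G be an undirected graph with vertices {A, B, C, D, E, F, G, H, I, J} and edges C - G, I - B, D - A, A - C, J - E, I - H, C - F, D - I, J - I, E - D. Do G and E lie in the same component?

From G we can reach A, B, C, D, E, F, G, H, I, J, which includes E.

Yes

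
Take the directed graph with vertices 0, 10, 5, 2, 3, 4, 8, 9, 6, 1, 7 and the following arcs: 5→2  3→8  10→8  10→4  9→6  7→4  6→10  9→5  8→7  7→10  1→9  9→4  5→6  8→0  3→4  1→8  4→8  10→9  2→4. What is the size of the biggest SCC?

{2, 4, 5, 6, 7, 8, 9, 10} are all mutually reachable — one SCC of size 8.
{0} is an SCC by itself.
{1} is an SCC by itself.
{3} is an SCC by itself.
The largest has 8 vertices.

8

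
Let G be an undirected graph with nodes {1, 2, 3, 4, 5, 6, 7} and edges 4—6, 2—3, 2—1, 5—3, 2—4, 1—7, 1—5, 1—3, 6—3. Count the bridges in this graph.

1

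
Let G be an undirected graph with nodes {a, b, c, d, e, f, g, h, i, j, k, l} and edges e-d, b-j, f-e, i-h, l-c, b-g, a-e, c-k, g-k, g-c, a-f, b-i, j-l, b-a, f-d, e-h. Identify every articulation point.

b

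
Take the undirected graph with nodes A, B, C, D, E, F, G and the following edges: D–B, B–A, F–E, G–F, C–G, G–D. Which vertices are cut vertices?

B, D, F, G

Removing B increases the component count from 1 to 2, so B is a cut vertex.
Removing D increases the component count from 1 to 2, so D is a cut vertex.
Removing F increases the component count from 1 to 2, so F is a cut vertex.
Likewise G is a cut vertex.
By contrast removing A leaves 1 component; it is not a cut vertex. No other vertex is a cut vertex either.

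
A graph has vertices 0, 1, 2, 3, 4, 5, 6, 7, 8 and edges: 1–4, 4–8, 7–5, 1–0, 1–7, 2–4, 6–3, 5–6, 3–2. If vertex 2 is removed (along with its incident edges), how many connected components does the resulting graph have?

1

With 2 gone, the remaining components are: {0, 1, 3, 4, 5, 6, 7, 8}.
That is 1 component.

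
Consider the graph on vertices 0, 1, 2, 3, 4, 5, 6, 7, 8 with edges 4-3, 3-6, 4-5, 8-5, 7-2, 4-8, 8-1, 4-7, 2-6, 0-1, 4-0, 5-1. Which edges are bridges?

The edges on the cycle 4-7-2-6-3-4 are not bridges since each lies on that cycle.
Every edge lies on some cycle, so there are no bridges.

none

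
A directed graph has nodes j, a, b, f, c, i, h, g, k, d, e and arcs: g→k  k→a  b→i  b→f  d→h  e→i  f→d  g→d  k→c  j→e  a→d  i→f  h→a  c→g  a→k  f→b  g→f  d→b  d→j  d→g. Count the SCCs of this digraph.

1

{a, b, c, d, e, f, g, h, i, j, k} are all mutually reachable — one SCC of size 11.
That gives 1 strongly connected component.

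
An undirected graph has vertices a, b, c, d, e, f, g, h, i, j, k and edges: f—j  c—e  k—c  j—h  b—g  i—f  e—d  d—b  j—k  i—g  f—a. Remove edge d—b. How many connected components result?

1

d and b are still connected via d-e-c-k-j-f-i-g-b, so the component count stays at 1.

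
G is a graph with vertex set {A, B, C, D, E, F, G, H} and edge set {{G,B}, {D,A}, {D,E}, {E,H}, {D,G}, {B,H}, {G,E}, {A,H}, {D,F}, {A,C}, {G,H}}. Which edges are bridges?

The edges on the cycle D-G-B-H-E-D are not bridges since each lies on that cycle.
But removing C - A disconnects C from A; removing D - F disconnects D from F — these are bridges.

A-C, D-F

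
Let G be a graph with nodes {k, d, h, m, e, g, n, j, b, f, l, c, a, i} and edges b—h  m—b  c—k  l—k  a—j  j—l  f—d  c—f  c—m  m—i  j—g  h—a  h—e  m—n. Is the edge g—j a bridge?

Yes

Removing g—j leaves no path between g and j: the component count goes from 1 to 2. So it is a bridge.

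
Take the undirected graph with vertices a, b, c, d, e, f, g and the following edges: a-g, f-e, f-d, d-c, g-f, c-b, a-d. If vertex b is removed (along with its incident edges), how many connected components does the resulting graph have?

1

With b gone, the remaining components are: {a, c, d, e, f, g}.
That is 1 component.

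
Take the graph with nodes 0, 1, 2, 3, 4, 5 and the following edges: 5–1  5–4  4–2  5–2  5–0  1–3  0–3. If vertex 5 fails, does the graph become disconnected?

Yes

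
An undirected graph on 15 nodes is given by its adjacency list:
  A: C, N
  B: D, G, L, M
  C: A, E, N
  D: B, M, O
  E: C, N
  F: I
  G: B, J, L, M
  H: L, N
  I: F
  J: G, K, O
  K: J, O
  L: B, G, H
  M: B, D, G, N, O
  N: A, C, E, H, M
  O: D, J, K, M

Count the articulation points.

Removing N increases the component count from 2 to 3, so N is a cut vertex.
By contrast removing J leaves 2 components; it is not a cut vertex. No other vertex is a cut vertex either.

1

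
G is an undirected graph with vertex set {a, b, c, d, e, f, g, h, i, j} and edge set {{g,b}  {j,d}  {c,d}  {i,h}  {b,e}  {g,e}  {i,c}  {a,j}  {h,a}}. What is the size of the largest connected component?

6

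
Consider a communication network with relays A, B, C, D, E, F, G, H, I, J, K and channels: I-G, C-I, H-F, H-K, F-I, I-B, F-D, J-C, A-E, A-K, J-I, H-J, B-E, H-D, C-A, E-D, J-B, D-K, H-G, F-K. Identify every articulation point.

none

Removing E, for instance, still leaves 1 component. No single vertex removal increases the component count — the graph has no articulation points.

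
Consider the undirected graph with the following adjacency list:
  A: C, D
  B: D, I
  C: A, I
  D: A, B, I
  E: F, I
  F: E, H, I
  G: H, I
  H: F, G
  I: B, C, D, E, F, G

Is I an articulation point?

Yes

Deleting I raises the number of components from 1 to 2, so I is a cut vertex.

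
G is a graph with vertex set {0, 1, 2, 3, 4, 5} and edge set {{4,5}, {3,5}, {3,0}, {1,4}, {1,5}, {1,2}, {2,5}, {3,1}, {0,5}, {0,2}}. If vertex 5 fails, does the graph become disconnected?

No

Deleting 5 leaves 1 component (was 1) (its neighbors 0, 1, 2, 3, 4 remain connected to each other), so 5 is not a cut vertex.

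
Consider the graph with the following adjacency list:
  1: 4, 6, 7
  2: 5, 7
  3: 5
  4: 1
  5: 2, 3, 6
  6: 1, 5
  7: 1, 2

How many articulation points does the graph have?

Removing 1 increases the component count from 1 to 2, so 1 is a cut vertex.
Removing 5 increases the component count from 1 to 2, so 5 is a cut vertex.
By contrast removing 6 leaves 1 component; it is not a cut vertex. No other vertex is a cut vertex either.

2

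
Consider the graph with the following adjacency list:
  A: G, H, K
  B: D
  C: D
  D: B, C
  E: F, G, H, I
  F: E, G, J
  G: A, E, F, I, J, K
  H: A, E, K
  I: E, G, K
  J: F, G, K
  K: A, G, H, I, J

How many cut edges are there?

2

The edges on the cycle G-K-H-E-G are not bridges since each lies on that cycle.
But removing C-D disconnects C from D; removing D-B disconnects D from B — these are bridges.
That makes 2 bridges.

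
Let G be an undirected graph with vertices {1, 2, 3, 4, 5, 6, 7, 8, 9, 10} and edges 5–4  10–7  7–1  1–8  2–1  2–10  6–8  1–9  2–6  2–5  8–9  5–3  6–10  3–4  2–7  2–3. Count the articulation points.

Removing 2 increases the component count from 1 to 2, so 2 is a cut vertex.
By contrast removing 3 leaves 1 component; it is not a cut vertex. No other vertex is a cut vertex either.

1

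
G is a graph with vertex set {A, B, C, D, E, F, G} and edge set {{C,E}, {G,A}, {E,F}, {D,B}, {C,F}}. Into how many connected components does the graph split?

3

Starting from A we can reach A, G. That is one component of size 2.
Starting from B we can reach B, D. That is one component of size 2.
Starting from C we can reach C, E, F. That is one component of size 3.
Total: 3 components.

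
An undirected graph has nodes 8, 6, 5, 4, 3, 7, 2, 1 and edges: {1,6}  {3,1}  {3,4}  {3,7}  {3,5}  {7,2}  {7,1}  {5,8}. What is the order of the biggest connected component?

Starting from 1 we can reach 1, 2, 3, 4, 5, 6, 7, 8. That is one component of size 8.
The largest has 8 vertices.

8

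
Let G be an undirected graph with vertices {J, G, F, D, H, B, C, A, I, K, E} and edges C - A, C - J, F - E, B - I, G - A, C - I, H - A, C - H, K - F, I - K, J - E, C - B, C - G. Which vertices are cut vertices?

Removing C increases the component count from 2 to 3, so C is a cut vertex.
By contrast removing E leaves 2 components; it is not a cut vertex. No other vertex is a cut vertex either.

C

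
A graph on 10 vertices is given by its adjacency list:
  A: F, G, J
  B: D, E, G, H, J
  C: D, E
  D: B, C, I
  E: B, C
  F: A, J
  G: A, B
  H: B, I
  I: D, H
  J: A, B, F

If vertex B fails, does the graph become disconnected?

Yes

Deleting B raises the number of components from 1 to 2, so B is a cut vertex.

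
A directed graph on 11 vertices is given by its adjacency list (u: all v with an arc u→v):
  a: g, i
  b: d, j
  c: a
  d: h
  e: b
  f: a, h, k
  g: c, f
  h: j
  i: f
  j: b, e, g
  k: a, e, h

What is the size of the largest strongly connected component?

{a, b, c, d, e, f, g, h, i, j, k} are all mutually reachable — one SCC of size 11.
The largest has 11 vertices.

11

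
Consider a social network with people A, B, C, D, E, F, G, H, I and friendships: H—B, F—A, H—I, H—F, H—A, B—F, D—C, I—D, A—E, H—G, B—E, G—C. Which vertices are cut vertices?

H

Removing H increases the component count from 1 to 2, so H is a cut vertex.
By contrast removing G leaves 1 component; it is not a cut vertex. No other vertex is a cut vertex either.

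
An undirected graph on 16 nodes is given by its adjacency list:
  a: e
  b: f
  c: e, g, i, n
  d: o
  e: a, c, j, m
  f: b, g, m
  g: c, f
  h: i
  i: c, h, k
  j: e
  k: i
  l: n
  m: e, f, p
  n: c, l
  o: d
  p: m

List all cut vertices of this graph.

Removing c increases the component count from 2 to 4, so c is a cut vertex.
Removing e increases the component count from 2 to 4, so e is a cut vertex.
Removing f increases the component count from 2 to 3, so f is a cut vertex.
Likewise i, m, n are cut vertices.
By contrast removing l leaves 2 components; it is not a cut vertex. No other vertex is a cut vertex either.

c, e, f, i, m, n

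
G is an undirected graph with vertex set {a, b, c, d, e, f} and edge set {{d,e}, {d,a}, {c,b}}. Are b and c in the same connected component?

From b we can reach b, c, which includes c.

Yes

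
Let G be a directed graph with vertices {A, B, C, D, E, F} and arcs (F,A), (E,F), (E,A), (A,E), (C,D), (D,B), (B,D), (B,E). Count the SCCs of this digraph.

3

{A, E, F} are all mutually reachable — one SCC of size 3.
{B, D} are all mutually reachable — one SCC of size 2.
{C} is an SCC by itself.
That gives 3 strongly connected components.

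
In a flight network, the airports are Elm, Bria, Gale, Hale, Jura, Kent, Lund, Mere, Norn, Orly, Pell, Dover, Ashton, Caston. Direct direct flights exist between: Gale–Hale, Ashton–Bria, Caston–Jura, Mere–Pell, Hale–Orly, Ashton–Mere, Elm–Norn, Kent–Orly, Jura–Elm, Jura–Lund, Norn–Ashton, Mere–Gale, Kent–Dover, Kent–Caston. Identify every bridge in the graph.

The edges on the cycle Kent-Caston-Jura-Elm-Norn-Ashton-Mere-Gale-Hale-Orly-Kent are not bridges since each lies on that cycle.
But removing Pell–Mere disconnects Pell from Mere; removing Bria–Ashton disconnects Bria from Ashton; removing Jura–Lund disconnects Jura from Lund; removing Kent–Dover disconnects Kent from Dover — these are bridges.

Ashton-Bria, Dover-Kent, Jura-Lund, Mere-Pell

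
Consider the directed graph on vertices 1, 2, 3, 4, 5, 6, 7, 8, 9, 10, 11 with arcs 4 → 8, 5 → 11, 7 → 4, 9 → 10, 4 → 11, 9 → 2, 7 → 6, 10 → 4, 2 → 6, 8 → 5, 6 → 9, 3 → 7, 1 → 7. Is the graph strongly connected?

There is no directed path from 3 to 1, so the graph is not strongly connected.

No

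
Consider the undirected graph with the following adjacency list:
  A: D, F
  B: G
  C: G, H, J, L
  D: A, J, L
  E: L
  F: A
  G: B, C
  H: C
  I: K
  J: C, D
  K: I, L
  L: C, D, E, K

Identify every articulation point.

Removing A increases the component count from 1 to 2, so A is a cut vertex.
Removing C increases the component count from 1 to 3, so C is a cut vertex.
Removing D increases the component count from 1 to 2, so D is a cut vertex.
Likewise G, K, L are cut vertices.
By contrast removing J leaves 1 component; it is not a cut vertex. No other vertex is a cut vertex either.

A, C, D, G, K, L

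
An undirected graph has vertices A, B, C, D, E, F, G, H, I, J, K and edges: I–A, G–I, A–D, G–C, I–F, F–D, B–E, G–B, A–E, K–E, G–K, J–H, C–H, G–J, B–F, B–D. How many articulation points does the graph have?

1

Removing G increases the component count from 1 to 2, so G is a cut vertex.
By contrast removing J leaves 1 component; it is not a cut vertex. No other vertex is a cut vertex either.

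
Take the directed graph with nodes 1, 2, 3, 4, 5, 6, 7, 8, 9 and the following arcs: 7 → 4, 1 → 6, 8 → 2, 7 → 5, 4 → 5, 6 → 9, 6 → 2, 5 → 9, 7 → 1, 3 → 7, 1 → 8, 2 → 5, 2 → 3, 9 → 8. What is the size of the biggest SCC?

9

{1, 2, 3, 4, 5, 6, 7, 8, 9} are all mutually reachable — one SCC of size 9.
The largest has 9 vertices.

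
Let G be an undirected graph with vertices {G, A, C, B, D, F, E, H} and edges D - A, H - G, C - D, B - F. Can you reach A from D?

Yes

From D we can reach A, C, D, which includes A.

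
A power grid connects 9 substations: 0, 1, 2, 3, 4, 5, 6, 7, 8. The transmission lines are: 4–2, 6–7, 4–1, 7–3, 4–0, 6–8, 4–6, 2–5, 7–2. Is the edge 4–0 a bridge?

Removing 4–0 leaves no path between 4 and 0: the component count goes from 1 to 2. So it is a bridge.

Yes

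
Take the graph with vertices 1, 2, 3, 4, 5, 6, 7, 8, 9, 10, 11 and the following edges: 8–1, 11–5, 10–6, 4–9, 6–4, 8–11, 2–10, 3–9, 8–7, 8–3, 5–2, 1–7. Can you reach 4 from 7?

Yes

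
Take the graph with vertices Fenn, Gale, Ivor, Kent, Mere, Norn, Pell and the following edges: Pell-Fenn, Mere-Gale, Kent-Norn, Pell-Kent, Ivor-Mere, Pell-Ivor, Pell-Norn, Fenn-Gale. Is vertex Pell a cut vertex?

Deleting Pell raises the number of components from 1 to 2, so Pell is a cut vertex.

Yes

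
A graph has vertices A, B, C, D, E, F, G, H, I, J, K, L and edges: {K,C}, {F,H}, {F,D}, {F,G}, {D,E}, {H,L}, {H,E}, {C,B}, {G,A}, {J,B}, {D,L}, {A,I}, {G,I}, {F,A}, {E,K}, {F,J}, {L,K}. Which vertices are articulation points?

Removing F increases the component count from 1 to 2, so F is a cut vertex.
By contrast removing H leaves 1 component; it is not a cut vertex. No other vertex is a cut vertex either.

F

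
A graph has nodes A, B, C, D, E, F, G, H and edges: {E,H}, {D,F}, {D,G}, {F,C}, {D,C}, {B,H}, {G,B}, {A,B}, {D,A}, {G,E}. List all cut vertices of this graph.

D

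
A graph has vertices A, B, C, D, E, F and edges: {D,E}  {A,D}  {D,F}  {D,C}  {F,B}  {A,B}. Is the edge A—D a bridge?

No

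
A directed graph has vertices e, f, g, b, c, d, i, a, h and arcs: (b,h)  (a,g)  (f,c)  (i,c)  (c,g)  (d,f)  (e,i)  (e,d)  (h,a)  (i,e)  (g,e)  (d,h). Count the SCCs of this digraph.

{a, c, d, e, f, g, h, i} are all mutually reachable — one SCC of size 8.
{b} is an SCC by itself.
That gives 2 strongly connected components.

2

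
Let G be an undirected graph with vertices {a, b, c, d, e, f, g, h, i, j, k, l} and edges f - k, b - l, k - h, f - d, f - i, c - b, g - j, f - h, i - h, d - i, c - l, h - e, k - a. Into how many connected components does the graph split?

Starting from g we can reach g, j. That is one component of size 2.
Starting from b we can reach b, c, l. That is one component of size 3.
Starting from a we can reach a, d, e, f, h, i, k. That is one component of size 7.
Total: 3 components.

3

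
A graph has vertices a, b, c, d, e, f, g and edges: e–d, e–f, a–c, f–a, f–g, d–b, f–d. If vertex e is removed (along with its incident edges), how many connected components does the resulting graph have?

1

With e gone, the remaining components are: {a, b, c, d, f, g}.
That is 1 component.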